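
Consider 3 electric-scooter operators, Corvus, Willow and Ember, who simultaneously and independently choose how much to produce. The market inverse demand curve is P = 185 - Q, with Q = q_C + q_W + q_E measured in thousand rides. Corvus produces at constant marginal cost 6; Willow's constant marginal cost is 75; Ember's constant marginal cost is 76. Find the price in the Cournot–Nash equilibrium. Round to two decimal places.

Corvus's profit: π_C = (185 - Q)q_C - (6q_C). Setting ∂π_C/∂q_C = 0: 179 - 2q_C - (q_W + q_E) = 0.
Willow's first-order condition: 110 - 2q_W - (q_C + q_E) = 0.
Ember's first-order condition: 109 - 2q_E - (q_C + q_W) = 0.
Adding the 3 conditions: 398 − 2Q − 2Q = 0, i.e. Q = 199/2.
Back-substituting: q_C = (179 − 199/2) = 159/2, q_W = (110 − 199/2) = 21/2, q_E = (109 − 199/2) = 19/2.
Total output Q = 199/2, so price P = 185 - 199/2 = 171/2.

85.50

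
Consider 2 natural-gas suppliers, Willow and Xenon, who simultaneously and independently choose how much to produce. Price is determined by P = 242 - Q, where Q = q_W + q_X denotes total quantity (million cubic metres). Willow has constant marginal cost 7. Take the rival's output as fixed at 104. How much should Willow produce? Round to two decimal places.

65.50

With the rival's output fixed at 104, Willow's profit is π_W = (242 - 104 - q_W)q_W - (7q_W) = (138 - q_W)q_W - (7q_W).
∂π_W/∂q_W = 131 - 2q_W = 0, so q_W = 131/2.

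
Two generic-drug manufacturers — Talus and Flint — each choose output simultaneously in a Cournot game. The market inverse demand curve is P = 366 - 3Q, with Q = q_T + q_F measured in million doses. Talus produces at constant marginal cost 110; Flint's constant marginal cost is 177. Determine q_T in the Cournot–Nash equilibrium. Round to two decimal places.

Talus's profit: π_T = (366 - 3Q)q_T - (110q_T). Setting ∂π_T/∂q_T = 0: 256 - 6q_T - 3(q_F) = 0.
Flint's profit: π_F = (366 - 3Q)q_F - (177q_F). Setting ∂π_F/∂q_F = 0: 189 - 6q_F - 3(q_T) = 0.
Best responses: q_T = (256 - 3q_F)/6, q_F = (189 - 3q_T)/6.
Substituting one into the other gives q_T = 323/9 and q_F = 122/9.

35.89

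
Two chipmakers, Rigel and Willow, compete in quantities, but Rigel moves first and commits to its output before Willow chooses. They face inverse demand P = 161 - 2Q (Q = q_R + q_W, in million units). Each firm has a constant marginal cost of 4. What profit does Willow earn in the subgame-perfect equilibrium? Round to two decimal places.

Solve by backward induction. Given q_R, the follower Willow maximises π_W = (161 - 2q_R - 2q_W)q_W - 4q_W.
∂π_W/∂q_W = 157 - 2q_R - 4q_W = 0 gives the reaction function q_W = (157 - 2q_R)/4.
The leader anticipates this reaction. Substituting into P = 161 - 2Q gives P = 165/2 - q_R, so π_R = (165/2 - q_R)q_R - 4q_R.
The leader's first-order condition 157/2 - 2q_R = 0 yields q_R = 157/4.
Then q_W = (157 - 2·(157/4))/4 = 157/8.
Price P = 161 - 2·(471/8) = 173/4.
Willow's profit: (173/4 - 4)·(157/8) = 770.2813.

770.28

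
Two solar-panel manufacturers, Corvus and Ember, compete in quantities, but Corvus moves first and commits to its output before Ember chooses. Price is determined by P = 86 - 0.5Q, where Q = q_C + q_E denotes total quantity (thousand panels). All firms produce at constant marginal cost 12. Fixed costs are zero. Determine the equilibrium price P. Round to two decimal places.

30.50

Solve by backward induction. Given q_C, the follower Ember maximises π_E = (86 - (1/2)q_C - (1/2)q_E)q_E - 12q_E.
∂π_E/∂q_E = 74 - (1/2)q_C - q_E = 0 gives the reaction function q_E = (74 - (1/2)q_C).
Corvus substitutes q_E(q_C) into its own profit: π_C = q_C(86 - (1/2)q_C - (74 - (1/2)q_C)/2) - 12q_C = (49 - (1/4)q_C)q_C - 12q_C.
Maximising: ∂π_C/∂q_C = 37 - (1/2)q_C = 0, giving q_C = 74.
Then q_E = (74 - (1/2)·74) = 37.
Total output Q = 111, so price P = 86 - (1/2)·111 = 61/2.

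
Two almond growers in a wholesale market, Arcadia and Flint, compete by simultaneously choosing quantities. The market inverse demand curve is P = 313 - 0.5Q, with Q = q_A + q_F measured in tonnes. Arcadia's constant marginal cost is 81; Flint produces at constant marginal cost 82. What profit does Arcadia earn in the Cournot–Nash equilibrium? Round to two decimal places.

Arcadia's profit: π_A = (313 - 0.5Q)q_A - (81q_A). Setting ∂π_A/∂q_A = 0: 232 - q_A - (1/2)(q_F) = 0.
Flint's profit: π_F = (313 - 0.5Q)q_F - (82q_F). Setting ∂π_F/∂q_F = 0: 231 - q_F - (1/2)(q_A) = 0.
Rearranging gives the reaction functions q_A = (232 - (1/2)q_F) and q_F = (231 - (1/2)q_A).
Solving the pair: q_A = 466/3, q_F = 460/3.
Price P = 313 - (1/2)·(926/3) = 476/3.
Arcadia's profit: (476/3 - 81)·(466/3) = 12064.2222.

12064.22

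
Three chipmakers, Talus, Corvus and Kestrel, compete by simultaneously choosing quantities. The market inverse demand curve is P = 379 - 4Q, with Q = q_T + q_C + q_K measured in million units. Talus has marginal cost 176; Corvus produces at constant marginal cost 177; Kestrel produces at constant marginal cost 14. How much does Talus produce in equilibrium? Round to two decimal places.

Talus's profit: π_T = (379 - 4Q)q_T - (176q_T). Setting ∂π_T/∂q_T = 0: 203 - 8q_T - 4(q_C + q_K) = 0.
Corvus's first-order condition: 202 - 8q_C - 4(q_T + q_K) = 0.
Kestrel's first-order condition: 365 - 8q_K - 4(q_T + q_C) = 0.
Summing all 3 equations gives 770 − 16Q = 0, hence Q = 385/8.
Back-substituting: q_T = (203 − 385/2)/4 = 21/8, q_C = (202 − 385/2)/4 = 19/8, q_K = (365 − 385/2)/4 = 345/8.

2.63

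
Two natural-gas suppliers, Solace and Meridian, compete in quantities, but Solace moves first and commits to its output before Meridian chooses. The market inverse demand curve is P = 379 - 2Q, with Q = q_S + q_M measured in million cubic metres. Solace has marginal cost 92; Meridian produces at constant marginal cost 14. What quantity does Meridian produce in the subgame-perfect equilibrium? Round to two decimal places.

Solve by backward induction. Given q_S, the follower Meridian maximises π_M = (379 - 2q_S - 2q_M)q_M - 14q_M.
∂π_M/∂q_M = 365 - 2q_S - 4q_M = 0 gives the reaction function q_M = (365 - 2q_S)/4.
The leader anticipates this reaction. Substituting into P = 379 - 2Q gives P = 393/2 - q_S, so π_S = (393/2 - q_S)q_S - 92q_S.
The leader's first-order condition 209/2 - 2q_S = 0 yields q_S = 209/4.
Then q_M = (365 - 2·(209/4))/4 = 521/8.

65.13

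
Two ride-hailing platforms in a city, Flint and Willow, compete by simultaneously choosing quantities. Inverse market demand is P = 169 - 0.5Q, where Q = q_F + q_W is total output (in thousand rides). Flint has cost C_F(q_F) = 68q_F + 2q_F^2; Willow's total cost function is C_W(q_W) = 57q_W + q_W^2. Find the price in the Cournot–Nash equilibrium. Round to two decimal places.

143.36

Flint's profit: π_F = (169 - 0.5Q)q_F - (68q_F + 2q_F²). Setting ∂π_F/∂q_F = 0: 101 - 5q_F - (1/2)(q_W) = 0.
Willow's first-order condition: 112 - 3q_W - (1/2)(q_F) = 0.
Rearranging gives the reaction functions q_F = (101 - (1/2)q_W)/5 and q_W = (112 - (1/2)q_F)/3.
Solving the pair: q_F = 988/59, q_W = 34.5424.
Total output Q = 51.2881, so price P = 169 - (1/2)·51.2881 = 143.3559.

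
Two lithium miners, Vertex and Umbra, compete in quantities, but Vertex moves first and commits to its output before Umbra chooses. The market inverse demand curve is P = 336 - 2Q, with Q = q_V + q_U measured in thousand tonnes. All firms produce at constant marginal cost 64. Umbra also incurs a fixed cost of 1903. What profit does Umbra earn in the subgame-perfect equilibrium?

Solve by backward induction. Given q_V, the follower Umbra maximises π_U = (336 - 2q_V - 2q_U)q_U - 64q_U.
Setting the follower's marginal profit to zero, 272 - 2q_V - 4q_U = 0, i.e. q_U = (272 - 2q_V)/4.
The leader anticipates this reaction. Substituting into P = 336 - 2Q gives P = 200 - q_V, so π_V = (200 - q_V)q_V - 64q_V.
Maximising: ∂π_V/∂q_V = 136 - 2q_V = 0, giving q_V = 68.
Then q_U = (272 - 2·68)/4 = 34.
Price P = 336 - 2·102 = 132.
Umbra's profit: (132 - 64)·34 - 1903 = 409.

409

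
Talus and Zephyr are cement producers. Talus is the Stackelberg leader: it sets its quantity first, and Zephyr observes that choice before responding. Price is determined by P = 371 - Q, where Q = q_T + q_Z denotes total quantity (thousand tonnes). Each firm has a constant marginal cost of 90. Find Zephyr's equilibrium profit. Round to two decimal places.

4935.06

The follower Zephyr best-responds to any q_T: π_Z = (371 - Q)q_Z - 90q_Z.
Follower FOC: 281 - q_T - 2q_Z = 0, so q_Z(q_T) = (281 - q_T)/2.
Talus substitutes q_Z(q_T) into its own profit: π_T = q_T(371 - q_T - (281 - q_T)/2) - 90q_T = (461/2 - (1/2)q_T)q_T - 90q_T.
Leader FOC: 281/2 - q_T = 0, so q_T = 281/2.
Then q_Z = (281 - 281/2)/2 = 281/4.
Price P = 371 - 843/4 = 641/4.
Zephyr's profit: (641/4 - 90)·(281/4) = 4935.0625.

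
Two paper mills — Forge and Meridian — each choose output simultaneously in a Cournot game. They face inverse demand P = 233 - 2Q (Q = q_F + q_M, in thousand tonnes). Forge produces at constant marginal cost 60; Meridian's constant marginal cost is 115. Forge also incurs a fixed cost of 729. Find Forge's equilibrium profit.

Forge's profit: π_F = (233 - 2Q)q_F - (60q_F). Setting ∂π_F/∂q_F = 0: 173 - 4q_F - 2(q_M) = 0.
Meridian's first-order condition: 118 - 4q_M - 2(q_F) = 0.
Best responses: q_F = (173 - 2q_M)/4, q_M = (118 - 2q_F)/4.
Solving the pair: q_F = 38, q_M = 21/2.
Price P = 233 - 2·(97/2) = 136.
Forge's profit: (136 - 60)·38 - 729 = 2159.

2159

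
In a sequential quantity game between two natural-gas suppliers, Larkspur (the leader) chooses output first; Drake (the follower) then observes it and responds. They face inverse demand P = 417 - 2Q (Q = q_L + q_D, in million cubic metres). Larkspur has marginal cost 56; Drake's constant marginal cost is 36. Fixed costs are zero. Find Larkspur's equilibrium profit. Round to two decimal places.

The follower Drake best-responds to any q_L: π_D = (417 - 2Q)q_D - 36q_D.
∂π_D/∂q_D = 381 - 2q_L - 4q_D = 0 gives the reaction function q_D = (381 - 2q_L)/4.
The leader anticipates this reaction. Substituting into P = 417 - 2Q gives P = 453/2 - q_L, so π_L = (453/2 - q_L)q_L - 56q_L.
Maximising: ∂π_L/∂q_L = 341/2 - 2q_L = 0, giving q_L = 341/4.
Then q_D = (381 - 2·(341/4))/4 = 421/8.
Price P = 417 - 2·(1103/8) = 565/4.
Larkspur's profit: (565/4 - 56)·(341/4) = 7267.5625.

7267.56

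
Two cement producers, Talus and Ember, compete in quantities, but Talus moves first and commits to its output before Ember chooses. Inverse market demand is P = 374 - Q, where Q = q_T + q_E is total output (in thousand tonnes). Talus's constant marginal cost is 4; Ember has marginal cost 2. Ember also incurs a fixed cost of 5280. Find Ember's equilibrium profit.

Solve by backward induction. Given q_T, the follower Ember maximises π_E = (374 - q_T - q_E)q_E - 2q_E.
∂π_E/∂q_E = 372 - q_T - 2q_E = 0 gives the reaction function q_E = (372 - q_T)/2.
The leader anticipates this reaction. Substituting into P = 374 - Q gives P = 188 - (1/2)q_T, so π_T = (188 - (1/2)q_T)q_T - 4q_T.
Maximising: ∂π_T/∂q_T = 184 - q_T = 0, giving q_T = 184.
Then q_E = (372 - 184)/2 = 94.
Price P = 374 - 278 = 96.
Ember's profit: (96 - 2)·94 - 5280 = 3556.

3556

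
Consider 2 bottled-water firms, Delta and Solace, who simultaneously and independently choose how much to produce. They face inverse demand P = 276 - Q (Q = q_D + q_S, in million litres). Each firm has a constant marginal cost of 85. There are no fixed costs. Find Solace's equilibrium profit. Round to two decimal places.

Each firm earns π_i = (276 - Q)q_i - 85q_i.
First-order condition (treating rivals' output as given): 191 - 2q_i - q_j = 0.
By symmetry each firm produces the same amount; substituting q_j = q_i yields q_i = 191/3.
Price P = 276 - 382/3 = 446/3.
Solace's profit: (446/3 - 85)·(191/3) = 4053.4444.

4053.44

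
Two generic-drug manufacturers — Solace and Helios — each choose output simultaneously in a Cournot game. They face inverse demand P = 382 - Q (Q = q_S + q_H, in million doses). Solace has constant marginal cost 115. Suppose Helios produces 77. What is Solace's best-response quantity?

95

With the rival's output fixed at 77, Solace's profit is π_S = (382 - 77 - q_S)q_S - (115q_S) = (305 - q_S)q_S - (115q_S).
∂π_S/∂q_S = 190 - 2q_S = 0, so q_S = 95.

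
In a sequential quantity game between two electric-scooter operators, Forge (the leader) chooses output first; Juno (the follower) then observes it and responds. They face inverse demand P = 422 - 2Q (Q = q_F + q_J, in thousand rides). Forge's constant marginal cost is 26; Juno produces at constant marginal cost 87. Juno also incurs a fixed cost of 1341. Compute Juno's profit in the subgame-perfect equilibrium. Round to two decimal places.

76.78

The follower Juno best-responds to any q_F: π_J = (422 - 2Q)q_J - 87q_J.
Setting the follower's marginal profit to zero, 335 - 2q_F - 4q_J = 0, i.e. q_J = (335 - 2q_F)/4.
Forge substitutes q_J(q_F) into its own profit: π_F = q_F(422 - 2q_F - (335 - 2q_F)/2) - 26q_F = (509/2 - q_F)q_F - 26q_F.
Maximising: ∂π_F/∂q_F = 457/2 - 2q_F = 0, giving q_F = 457/4.
Then q_J = (335 - 2·(457/4))/4 = 213/8.
Price P = 422 - 2·(1127/8) = 561/4.
Juno's profit: (561/4 - 87)·(213/8) - 1341 = 76.7813.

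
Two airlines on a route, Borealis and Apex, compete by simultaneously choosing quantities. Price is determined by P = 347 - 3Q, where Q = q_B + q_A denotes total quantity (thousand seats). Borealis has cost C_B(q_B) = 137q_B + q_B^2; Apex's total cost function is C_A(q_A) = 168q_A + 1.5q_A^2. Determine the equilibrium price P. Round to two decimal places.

Borealis's profit: π_B = (347 - 3Q)q_B - (137q_B + q_B²). Setting ∂π_B/∂q_B = 0: 210 - 8q_B - 3(q_A) = 0.
Apex's first-order condition: 179 - 9q_A - 3(q_B) = 0.
Rearranging gives the reaction functions q_B = (210 - 3q_A)/8 and q_A = (179 - 3q_B)/9.
Solving the pair: q_B = 451/21, q_A = 802/63.
Total output Q = 34.2063, so price P = 347 - 3·34.2063 = 244.3810.

244.38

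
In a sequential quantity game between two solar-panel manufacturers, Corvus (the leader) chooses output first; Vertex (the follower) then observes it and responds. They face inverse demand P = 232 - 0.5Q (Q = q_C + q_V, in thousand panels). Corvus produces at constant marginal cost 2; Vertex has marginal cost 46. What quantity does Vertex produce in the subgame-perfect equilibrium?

Solve by backward induction. Given q_C, the follower Vertex maximises π_V = (232 - (1/2)q_C - (1/2)q_V)q_V - 46q_V.
Follower FOC: 186 - (1/2)q_C - q_V = 0, so q_V(q_C) = (186 - (1/2)q_C).
The leader anticipates this reaction. Substituting into P = 232 - 0.5Q gives P = 139 - (1/4)q_C, so π_C = (139 - (1/4)q_C)q_C - 2q_C.
The leader's first-order condition 137 - (1/2)q_C = 0 yields q_C = 274.
Then q_V = (186 - (1/2)·274) = 49.

49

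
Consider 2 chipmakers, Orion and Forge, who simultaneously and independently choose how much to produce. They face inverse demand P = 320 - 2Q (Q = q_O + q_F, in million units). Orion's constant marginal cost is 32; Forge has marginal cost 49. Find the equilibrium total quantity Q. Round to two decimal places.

Orion's profit: π_O = (320 - 2Q)q_O - (32q_O). Setting ∂π_O/∂q_O = 0: 288 - 4q_O - 2(q_F) = 0.
Forge's first-order condition: 271 - 4q_F - 2(q_O) = 0.
Best responses: q_O = (288 - 2q_F)/4, q_F = (271 - 2q_O)/4.
Solving the pair: q_O = 305/6, q_F = 127/3.
Total output Q = 305/6 + 127/3 = 559/6.

93.17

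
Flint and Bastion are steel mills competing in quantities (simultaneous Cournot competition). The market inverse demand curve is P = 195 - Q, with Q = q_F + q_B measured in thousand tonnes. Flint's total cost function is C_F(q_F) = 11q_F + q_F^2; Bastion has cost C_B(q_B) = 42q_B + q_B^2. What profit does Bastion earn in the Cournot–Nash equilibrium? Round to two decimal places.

1628.30

Flint's profit: π_F = (195 - Q)q_F - (11q_F + q_F²). Setting ∂π_F/∂q_F = 0: 184 - 4q_F - (q_B) = 0.
Bastion's first-order condition: 153 - 4q_B - (q_F) = 0.
Best responses: q_F = (184 - q_B)/4, q_B = (153 - q_F)/4.
Substituting one into the other gives q_F = 583/15 and q_B = 428/15.
Price P = 195 - 337/5 = 638/5.
Bastion's profit: (638/5)·(428/15) - 42·(428/15) - (428/15)² = 1628.3022.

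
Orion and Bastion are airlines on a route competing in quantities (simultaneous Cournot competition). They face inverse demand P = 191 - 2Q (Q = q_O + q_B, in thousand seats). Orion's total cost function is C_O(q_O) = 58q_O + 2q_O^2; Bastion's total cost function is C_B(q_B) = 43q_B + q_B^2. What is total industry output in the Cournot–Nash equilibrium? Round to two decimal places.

Orion's profit: π_O = (191 - 2Q)q_O - (58q_O + 2q_O²). Setting ∂π_O/∂q_O = 0: 133 - 8q_O - 2(q_B) = 0.
Bastion's profit: π_B = (191 - 2Q)q_B - (43q_B + q_B²). Setting ∂π_B/∂q_B = 0: 148 - 6q_B - 2(q_O) = 0.
Rearranging gives the reaction functions q_O = (133 - 2q_B)/8 and q_B = (148 - 2q_O)/6.
Solving the pair: q_O = 251/22, q_B = 459/22.
Total output Q = 251/22 + 459/22 = 355/11.

32.27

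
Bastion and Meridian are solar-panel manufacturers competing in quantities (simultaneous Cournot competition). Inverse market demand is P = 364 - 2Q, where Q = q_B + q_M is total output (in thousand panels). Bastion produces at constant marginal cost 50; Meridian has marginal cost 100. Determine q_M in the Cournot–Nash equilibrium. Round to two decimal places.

35.67

Bastion's profit: π_B = (364 - 2Q)q_B - (50q_B). Setting ∂π_B/∂q_B = 0: 314 - 4q_B - 2(q_M) = 0.
Meridian's first-order condition: 264 - 4q_M - 2(q_B) = 0.
So q_B = (314 - 2q_M)/4 and q_M = (264 - 2q_B)/4.
Solving the pair: q_B = 182/3, q_M = 107/3.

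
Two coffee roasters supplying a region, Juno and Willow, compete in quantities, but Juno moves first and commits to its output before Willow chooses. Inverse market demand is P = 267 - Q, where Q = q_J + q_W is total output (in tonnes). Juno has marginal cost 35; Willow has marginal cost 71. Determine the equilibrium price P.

102

The follower Willow best-responds to any q_J: π_W = (267 - Q)q_W - 71q_W.
Setting the follower's marginal profit to zero, 196 - q_J - 2q_W = 0, i.e. q_W = (196 - q_J)/2.
The leader anticipates this reaction. Substituting into P = 267 - Q gives P = 169 - (1/2)q_J, so π_J = (169 - (1/2)q_J)q_J - 35q_J.
The leader's first-order condition 134 - q_J = 0 yields q_J = 134.
Then q_W = (196 - 134)/2 = 31.
Total output Q = 165, so price P = 267 - 165 = 102.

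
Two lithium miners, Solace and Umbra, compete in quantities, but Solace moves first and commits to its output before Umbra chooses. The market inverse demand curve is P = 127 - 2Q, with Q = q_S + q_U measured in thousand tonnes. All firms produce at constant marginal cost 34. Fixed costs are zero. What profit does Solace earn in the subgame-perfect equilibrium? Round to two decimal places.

Solve by backward induction. Given q_S, the follower Umbra maximises π_U = (127 - 2q_S - 2q_U)q_U - 34q_U.
Follower FOC: 93 - 2q_S - 4q_U = 0, so q_U(q_S) = (93 - 2q_S)/4.
The leader anticipates this reaction. Substituting into P = 127 - 2Q gives P = 161/2 - q_S, so π_S = (161/2 - q_S)q_S - 34q_S.
The leader's first-order condition 93/2 - 2q_S = 0 yields q_S = 93/4.
Then q_U = (93 - 2·(93/4))/4 = 93/8.
Price P = 127 - 2·(279/8) = 229/4.
Solace's profit: (229/4 - 34)·(93/4) = 540.5625.

540.56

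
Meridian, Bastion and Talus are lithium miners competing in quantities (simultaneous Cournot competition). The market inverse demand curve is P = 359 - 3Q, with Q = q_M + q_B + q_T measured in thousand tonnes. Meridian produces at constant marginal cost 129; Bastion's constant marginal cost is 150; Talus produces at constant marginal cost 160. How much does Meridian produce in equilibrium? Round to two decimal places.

Meridian's profit: π_M = (359 - 3Q)q_M - (129q_M). Setting ∂π_M/∂q_M = 0: 230 - 6q_M - 3(q_B + q_T) = 0.
Bastion's profit: π_B = (359 - 3Q)q_B - (150q_B). Setting ∂π_B/∂q_B = 0: 209 - 6q_B - 3(q_M + q_T) = 0.
Talus's first-order condition: 199 - 6q_T - 3(q_M + q_B) = 0.
Adding the 3 conditions: 638 − 6Q − 6Q = 0, i.e. Q = 319/6.
Back-substituting: q_M = (230 − 319/2)/3 = 47/2, q_B = (209 − 319/2)/3 = 33/2, q_T = (199 − 319/2)/3 = 79/6.

23.50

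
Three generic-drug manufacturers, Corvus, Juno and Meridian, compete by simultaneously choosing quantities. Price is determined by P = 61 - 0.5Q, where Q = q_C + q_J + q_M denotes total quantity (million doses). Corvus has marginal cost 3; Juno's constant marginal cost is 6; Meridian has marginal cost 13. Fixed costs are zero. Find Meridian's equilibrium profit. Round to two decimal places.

Corvus's profit: π_C = (61 - 0.5Q)q_C - (3q_C). Setting ∂π_C/∂q_C = 0: 58 - q_C - (1/2)(q_J + q_M) = 0.
Juno's profit: π_J = (61 - 0.5Q)q_J - (6q_J). Setting ∂π_J/∂q_J = 0: 55 - q_J - (1/2)(q_C + q_M) = 0.
Meridian's first-order condition: 48 - q_M - (1/2)(q_C + q_J) = 0.
Summing all 3 equations gives 161 − 2Q = 0, hence Q = 161/2.
Back-substituting: q_C = (58 − 161/4)/(1/2) = 71/2, q_J = (55 − 161/4)/(1/2) = 59/2, q_M = (48 − 161/4)/(1/2) = 31/2.
Price P = 61 - (1/2)·(161/2) = 83/4.
Meridian's profit: (83/4 - 13)·(31/2) = 961/8.

120.13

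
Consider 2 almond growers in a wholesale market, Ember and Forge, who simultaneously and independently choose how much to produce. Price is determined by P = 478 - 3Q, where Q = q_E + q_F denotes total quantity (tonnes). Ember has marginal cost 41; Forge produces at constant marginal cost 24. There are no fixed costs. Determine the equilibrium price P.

Ember's profit: π_E = (478 - 3Q)q_E - (41q_E). Setting ∂π_E/∂q_E = 0: 437 - 6q_E - 3(q_F) = 0.
Forge's first-order condition: 454 - 6q_F - 3(q_E) = 0.
Rearranging gives the reaction functions q_E = (437 - 3q_F)/6 and q_F = (454 - 3q_E)/6.
Substituting one into the other gives q_E = 140/3 and q_F = 157/3.
Total output Q = 99, so price P = 478 - 3·99 = 181.

181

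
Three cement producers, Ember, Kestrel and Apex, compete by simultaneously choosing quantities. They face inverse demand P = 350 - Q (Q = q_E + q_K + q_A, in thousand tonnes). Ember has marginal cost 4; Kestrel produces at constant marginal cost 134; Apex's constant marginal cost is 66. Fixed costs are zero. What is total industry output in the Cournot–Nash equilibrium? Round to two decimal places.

211.50

Ember's profit: π_E = (350 - Q)q_E - (4q_E). Setting ∂π_E/∂q_E = 0: 346 - 2q_E - (q_K + q_A) = 0.
Kestrel's first-order condition: 216 - 2q_K - (q_E + q_A) = 0.
Apex's first-order condition: 284 - 2q_A - (q_E + q_K) = 0.
Summing all 3 equations gives 846 − 4Q = 0, hence Q = 423/2.
Back-substituting: q_E = (346 − 423/2) = 269/2, q_K = (216 − 423/2) = 9/2, q_A = (284 − 423/2) = 145/2.
Total output Q = 269/2 + 9/2 + 145/2 = 423/2.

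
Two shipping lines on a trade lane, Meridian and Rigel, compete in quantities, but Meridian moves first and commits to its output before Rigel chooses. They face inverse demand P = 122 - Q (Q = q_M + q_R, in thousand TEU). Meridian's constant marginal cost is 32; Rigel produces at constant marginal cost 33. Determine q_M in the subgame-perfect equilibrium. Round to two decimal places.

45.50

The follower Rigel best-responds to any q_M: π_R = (122 - Q)q_R - 33q_R.
Follower FOC: 89 - q_M - 2q_R = 0, so q_R(q_M) = (89 - q_M)/2.
The leader anticipates this reaction. Substituting into P = 122 - Q gives P = 155/2 - (1/2)q_M, so π_M = (155/2 - (1/2)q_M)q_M - 32q_M.
The leader's first-order condition 91/2 - q_M = 0 yields q_M = 91/2.
Then q_R = (89 - 91/2)/2 = 87/4.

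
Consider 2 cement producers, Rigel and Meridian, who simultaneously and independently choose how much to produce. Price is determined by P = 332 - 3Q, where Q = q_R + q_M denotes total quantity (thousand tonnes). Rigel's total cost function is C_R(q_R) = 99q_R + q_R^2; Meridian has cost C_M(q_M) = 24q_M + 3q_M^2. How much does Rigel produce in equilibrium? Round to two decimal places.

Rigel's profit: π_R = (332 - 3Q)q_R - (99q_R + q_R²). Setting ∂π_R/∂q_R = 0: 233 - 8q_R - 3(q_M) = 0.
Meridian's first-order condition: 308 - 12q_M - 3(q_R) = 0.
So q_R = (233 - 3q_M)/8 and q_M = (308 - 3q_R)/12.
Solving the pair: q_R = 624/29, q_M = 1765/87.

21.52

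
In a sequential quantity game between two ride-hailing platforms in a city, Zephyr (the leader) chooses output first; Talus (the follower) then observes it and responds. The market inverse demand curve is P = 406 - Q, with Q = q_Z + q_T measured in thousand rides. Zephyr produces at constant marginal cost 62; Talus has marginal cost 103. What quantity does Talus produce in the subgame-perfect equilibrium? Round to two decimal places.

55.25

The follower Talus best-responds to any q_Z: π_T = (406 - Q)q_T - 103q_T.
∂π_T/∂q_T = 303 - q_Z - 2q_T = 0 gives the reaction function q_T = (303 - q_Z)/2.
The leader anticipates this reaction. Substituting into P = 406 - Q gives P = 509/2 - (1/2)q_Z, so π_Z = (509/2 - (1/2)q_Z)q_Z - 62q_Z.
The leader's first-order condition 385/2 - q_Z = 0 yields q_Z = 385/2.
Then q_T = (303 - 385/2)/2 = 221/4.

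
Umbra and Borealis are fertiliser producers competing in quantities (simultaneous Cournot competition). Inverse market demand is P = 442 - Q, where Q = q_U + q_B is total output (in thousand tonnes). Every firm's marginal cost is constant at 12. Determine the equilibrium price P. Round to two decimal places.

155.33

A representative firm's profit is π_i = q_i(442 - Q) - 12q_i.
First-order condition (treating rivals' output as given): 430 - 2q_i - q_j = 0.
With identical firms every q_j equals q_i, so q_j = q_i and 430 = 3q_i, giving q_i = 430/3.
Total output Q = 860/3, so price P = 442 - 860/3 = 466/3.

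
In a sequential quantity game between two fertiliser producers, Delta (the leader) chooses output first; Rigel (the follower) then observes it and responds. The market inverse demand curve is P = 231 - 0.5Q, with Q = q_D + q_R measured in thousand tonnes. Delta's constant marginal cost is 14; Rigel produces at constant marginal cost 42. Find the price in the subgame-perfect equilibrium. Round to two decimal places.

The follower Rigel best-responds to any q_D: π_R = (231 - 0.5Q)q_R - 42q_R.
Follower FOC: 189 - (1/2)q_D - q_R = 0, so q_R(q_D) = (189 - (1/2)q_D).
The leader anticipates this reaction. Substituting into P = 231 - 0.5Q gives P = 273/2 - (1/4)q_D, so π_D = (273/2 - (1/4)q_D)q_D - 14q_D.
Maximising: ∂π_D/∂q_D = 245/2 - (1/2)q_D = 0, giving q_D = 245.
Then q_R = (189 - (1/2)·245) = 133/2.
Total output Q = 623/2, so price P = 231 - (1/2)·(623/2) = 301/4.

75.25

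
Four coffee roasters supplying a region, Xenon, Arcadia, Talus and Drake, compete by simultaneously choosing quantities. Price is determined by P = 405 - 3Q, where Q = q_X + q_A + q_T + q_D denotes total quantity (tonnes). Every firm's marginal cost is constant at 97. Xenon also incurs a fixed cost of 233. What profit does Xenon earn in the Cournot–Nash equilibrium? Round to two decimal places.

A representative firm's profit is π_i = q_i(405 - 3Q) - 97q_i.
First-order condition (treating rivals' output as given): 308 - 6q_i - 3·Σ_{j≠i} q_j = 0.
By symmetry each firm produces the same amount; substituting Σ_{j≠i} q_j = 3q_i yields q_i = 308/15.
Price P = 405 - 3·(1232/15) = 793/5.
Xenon's profit: (793/5 - 97)·(308/15) - 233 = 1031.8533.

1031.85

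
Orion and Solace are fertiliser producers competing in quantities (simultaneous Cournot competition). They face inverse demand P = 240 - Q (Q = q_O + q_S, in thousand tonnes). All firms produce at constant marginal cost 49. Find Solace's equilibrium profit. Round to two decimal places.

4053.44

A representative firm's profit is π_i = q_i(240 - Q) - 49q_i.
First-order condition (treating rivals' output as given): 191 - 2q_i - q_j = 0.
With identical firms every q_j equals q_i, so q_j = q_i and 191 = 3q_i, giving q_i = 191/3.
Price P = 240 - 382/3 = 338/3.
Solace's profit: (338/3 - 49)·(191/3) = 4053.4444.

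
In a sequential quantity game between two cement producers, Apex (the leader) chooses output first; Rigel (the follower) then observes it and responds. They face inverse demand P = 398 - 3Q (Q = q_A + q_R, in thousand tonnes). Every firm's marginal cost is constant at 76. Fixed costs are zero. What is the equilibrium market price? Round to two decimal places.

156.50

Solve by backward induction. Given q_A, the follower Rigel maximises π_R = (398 - 3q_A - 3q_R)q_R - 76q_R.
Setting the follower's marginal profit to zero, 322 - 3q_A - 6q_R = 0, i.e. q_R = (322 - 3q_A)/6.
The leader anticipates this reaction. Substituting into P = 398 - 3Q gives P = 237 - (3/2)q_A, so π_A = (237 - (3/2)q_A)q_A - 76q_A.
Maximising: ∂π_A/∂q_A = 161 - 3q_A = 0, giving q_A = 161/3.
Then q_R = (322 - 3·(161/3))/6 = 161/6.
Total output Q = 161/2, so price P = 398 - 3·(161/2) = 313/2.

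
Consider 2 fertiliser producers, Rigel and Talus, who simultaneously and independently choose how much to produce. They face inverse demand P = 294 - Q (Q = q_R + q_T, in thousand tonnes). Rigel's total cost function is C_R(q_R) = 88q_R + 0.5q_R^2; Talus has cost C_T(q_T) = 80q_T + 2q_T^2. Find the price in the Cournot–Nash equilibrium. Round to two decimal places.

Rigel's profit: π_R = (294 - Q)q_R - (88q_R + (1/2)q_R²). Setting ∂π_R/∂q_R = 0: 206 - 3q_R - (q_T) = 0.
Talus's first-order condition: 214 - 6q_T - (q_R) = 0.
So q_R = (206 - q_T)/3 and q_T = (214 - q_R)/6.
Solving the pair: q_R = 1022/17, q_T = 436/17.
Total output Q = 1458/17, so price P = 294 - 1458/17 = 208.2353.

208.24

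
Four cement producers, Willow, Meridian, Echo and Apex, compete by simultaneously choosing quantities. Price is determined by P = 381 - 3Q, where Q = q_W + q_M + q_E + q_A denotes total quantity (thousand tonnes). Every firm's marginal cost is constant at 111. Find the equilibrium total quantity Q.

72

Each firm earns π_i = (381 - 3Q)q_i - 111q_i.
First-order condition (treating rivals' output as given): 270 - 6q_i - 3·Σ_{j≠i} q_j = 0.
With identical firms every q_j equals q_i, so Σ_{j≠i} q_j = 3q_i and 270 = 15q_i, giving q_i = 18.
Total output Q = 18 + 18 + 18 + 18 = 72.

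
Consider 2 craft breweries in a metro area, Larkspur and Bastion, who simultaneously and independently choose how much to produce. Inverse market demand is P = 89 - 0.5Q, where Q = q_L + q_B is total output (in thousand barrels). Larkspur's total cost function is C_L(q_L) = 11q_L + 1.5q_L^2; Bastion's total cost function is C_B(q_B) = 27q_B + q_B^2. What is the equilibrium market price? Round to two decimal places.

71.47

Larkspur's profit: π_L = (89 - 0.5Q)q_L - (11q_L + (3/2)q_L²). Setting ∂π_L/∂q_L = 0: 78 - 4q_L - (1/2)(q_B) = 0.
Bastion's first-order condition: 62 - 3q_B - (1/2)(q_L) = 0.
Best responses: q_L = (78 - (1/2)q_B)/4, q_B = (62 - (1/2)q_L)/3.
Solving the pair: q_L = 812/47, q_B = 836/47.
Total output Q = 1648/47, so price P = 89 - (1/2)·(1648/47) = 71.4681.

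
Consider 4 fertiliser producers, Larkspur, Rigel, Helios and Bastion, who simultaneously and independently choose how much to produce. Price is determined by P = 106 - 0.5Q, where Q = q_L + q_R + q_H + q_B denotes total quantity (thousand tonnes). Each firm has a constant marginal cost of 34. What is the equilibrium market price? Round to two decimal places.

48.40

Each firm earns π_i = (106 - 0.5Q)q_i - 34q_i.
First-order condition (treating rivals' output as given): 72 - q_i - (1/2)·Σ_{j≠i} q_j = 0.
By symmetry each firm produces the same amount; substituting Σ_{j≠i} q_j = 3q_i yields q_i = 72/(5/2) = 144/5.
Total output Q = 576/5, so price P = 106 - (1/2)·(576/5) = 242/5.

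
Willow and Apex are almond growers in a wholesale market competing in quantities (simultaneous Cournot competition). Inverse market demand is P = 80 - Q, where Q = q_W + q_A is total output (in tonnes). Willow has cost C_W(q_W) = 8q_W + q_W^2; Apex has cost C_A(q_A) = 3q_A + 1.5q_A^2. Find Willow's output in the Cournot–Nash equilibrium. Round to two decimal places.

14.89

Willow's profit: π_W = (80 - Q)q_W - (8q_W + q_W²). Setting ∂π_W/∂q_W = 0: 72 - 4q_W - (q_A) = 0.
Apex's profit: π_A = (80 - Q)q_A - (3q_A + (3/2)q_A²). Setting ∂π_A/∂q_A = 0: 77 - 5q_A - (q_W) = 0.
Best responses: q_W = (72 - q_A)/4, q_A = (77 - q_W)/5.
Solving the pair: q_W = 283/19, q_A = 236/19.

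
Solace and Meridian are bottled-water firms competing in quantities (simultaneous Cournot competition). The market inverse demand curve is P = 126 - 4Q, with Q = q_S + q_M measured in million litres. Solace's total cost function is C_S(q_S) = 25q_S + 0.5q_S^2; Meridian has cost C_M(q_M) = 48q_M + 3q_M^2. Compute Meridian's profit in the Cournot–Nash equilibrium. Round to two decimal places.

Solace's profit: π_S = (126 - 4Q)q_S - (25q_S + (1/2)q_S²). Setting ∂π_S/∂q_S = 0: 101 - 9q_S - 4(q_M) = 0.
Meridian's first-order condition: 78 - 14q_M - 4(q_S) = 0.
Best responses: q_S = (101 - 4q_M)/9, q_M = (78 - 4q_S)/14.
Substituting one into the other gives q_S = 551/55 and q_M = 149/55.
Price P = 126 - 4·(140/11) = 826/11.
Meridian's profit: (826/11)·(149/55) - 48·(149/55) - 3(149/55)² = 51.3742.

51.37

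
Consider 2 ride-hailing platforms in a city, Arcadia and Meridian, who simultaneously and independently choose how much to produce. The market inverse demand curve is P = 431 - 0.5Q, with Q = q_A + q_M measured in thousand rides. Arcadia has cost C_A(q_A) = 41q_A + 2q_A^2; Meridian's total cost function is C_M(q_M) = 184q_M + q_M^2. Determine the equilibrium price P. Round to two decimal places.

360.27

Arcadia's profit: π_A = (431 - 0.5Q)q_A - (41q_A + 2q_A²). Setting ∂π_A/∂q_A = 0: 390 - 5q_A - (1/2)(q_M) = 0.
Meridian's first-order condition: 247 - 3q_M - (1/2)(q_A) = 0.
Best responses: q_A = (390 - (1/2)q_M)/5, q_M = (247 - (1/2)q_A)/3.
Substituting one into the other gives q_A = 70.9492 and q_M = 70.5085.
Total output Q = 141.4576, so price P = 431 - (1/2)·141.4576 = 360.2712.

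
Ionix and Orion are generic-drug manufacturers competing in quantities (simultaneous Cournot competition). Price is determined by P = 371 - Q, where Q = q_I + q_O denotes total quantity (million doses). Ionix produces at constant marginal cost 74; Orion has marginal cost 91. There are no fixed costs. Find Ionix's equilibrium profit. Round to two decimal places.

10955.11

Ionix's profit: π_I = (371 - Q)q_I - (74q_I). Setting ∂π_I/∂q_I = 0: 297 - 2q_I - (q_O) = 0.
Orion's first-order condition: 280 - 2q_O - (q_I) = 0.
So q_I = (297 - q_O)/2 and q_O = (280 - q_I)/2.
Substituting one into the other gives q_I = 314/3 and q_O = 263/3.
Price P = 371 - 577/3 = 536/3.
Ionix's profit: (536/3 - 74)·(314/3) = 10955.1111.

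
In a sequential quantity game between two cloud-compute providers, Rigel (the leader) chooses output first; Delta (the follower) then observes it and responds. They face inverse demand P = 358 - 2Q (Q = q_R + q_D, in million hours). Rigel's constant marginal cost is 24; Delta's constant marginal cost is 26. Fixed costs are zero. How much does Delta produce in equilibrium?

The follower Delta best-responds to any q_R: π_D = (358 - 2Q)q_D - 26q_D.
∂π_D/∂q_D = 332 - 2q_R - 4q_D = 0 gives the reaction function q_D = (332 - 2q_R)/4.
The leader anticipates this reaction. Substituting into P = 358 - 2Q gives P = 192 - q_R, so π_R = (192 - q_R)q_R - 24q_R.
Maximising: ∂π_R/∂q_R = 168 - 2q_R = 0, giving q_R = 84.
Then q_D = (332 - 2·84)/4 = 41.

41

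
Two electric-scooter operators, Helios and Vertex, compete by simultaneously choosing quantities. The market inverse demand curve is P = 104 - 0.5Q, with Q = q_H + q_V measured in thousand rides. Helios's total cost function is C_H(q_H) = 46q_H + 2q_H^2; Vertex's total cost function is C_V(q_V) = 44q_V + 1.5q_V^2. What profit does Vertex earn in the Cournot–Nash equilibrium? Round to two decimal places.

Helios's profit: π_H = (104 - 0.5Q)q_H - (46q_H + 2q_H²). Setting ∂π_H/∂q_H = 0: 58 - 5q_H - (1/2)(q_V) = 0.
Vertex's profit: π_V = (104 - 0.5Q)q_V - (44q_V + (3/2)q_V²). Setting ∂π_V/∂q_V = 0: 60 - 4q_V - (1/2)(q_H) = 0.
Rearranging gives the reaction functions q_H = (58 - (1/2)q_V)/5 and q_V = (60 - (1/2)q_H)/4.
Substituting one into the other gives q_H = 808/79 and q_V = 1084/79.
Price P = 104 - (1/2)·(1892/79) = 92.0253.
Vertex's profit: 92.0253·(1084/79) - 44·(1084/79) - (3/2)(1084/79)² = 376.5602.

376.56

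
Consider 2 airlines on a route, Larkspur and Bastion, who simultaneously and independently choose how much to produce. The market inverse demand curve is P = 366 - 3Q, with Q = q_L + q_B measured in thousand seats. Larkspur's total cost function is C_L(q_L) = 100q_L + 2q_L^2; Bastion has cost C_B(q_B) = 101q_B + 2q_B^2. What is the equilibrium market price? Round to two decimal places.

243.46

Larkspur's profit: π_L = (366 - 3Q)q_L - (100q_L + 2q_L²). Setting ∂π_L/∂q_L = 0: 266 - 10q_L - 3(q_B) = 0.
Bastion's first-order condition: 265 - 10q_B - 3(q_L) = 0.
So q_L = (266 - 3q_B)/10 and q_B = (265 - 3q_L)/10.
Solving the pair: q_L = 1865/91, q_B = 1852/91.
Total output Q = 531/13, so price P = 366 - 3·(531/13) = 243.4615.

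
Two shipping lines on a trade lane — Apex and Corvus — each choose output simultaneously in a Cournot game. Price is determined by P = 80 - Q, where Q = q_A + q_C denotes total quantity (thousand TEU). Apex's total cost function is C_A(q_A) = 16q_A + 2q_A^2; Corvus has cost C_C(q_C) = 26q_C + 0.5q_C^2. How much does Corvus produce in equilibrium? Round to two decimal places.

Apex's profit: π_A = (80 - Q)q_A - (16q_A + 2q_A²). Setting ∂π_A/∂q_A = 0: 64 - 6q_A - (q_C) = 0.
Corvus's profit: π_C = (80 - Q)q_C - (26q_C + (1/2)q_C²). Setting ∂π_C/∂q_C = 0: 54 - 3q_C - (q_A) = 0.
Best responses: q_A = (64 - q_C)/6, q_C = (54 - q_A)/3.
Solving the pair: q_A = 138/17, q_C = 260/17.

15.29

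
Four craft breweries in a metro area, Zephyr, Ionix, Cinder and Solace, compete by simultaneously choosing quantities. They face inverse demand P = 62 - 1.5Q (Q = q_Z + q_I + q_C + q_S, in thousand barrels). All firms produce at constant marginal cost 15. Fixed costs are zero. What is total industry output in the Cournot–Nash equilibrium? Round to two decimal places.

Each firm earns π_i = (62 - 1.5Q)q_i - 15q_i.
First-order condition (treating rivals' output as given): 47 - 3q_i - (3/2)·Σ_{j≠i} q_j = 0.
By symmetry each firm produces the same amount; substituting Σ_{j≠i} q_j = 3q_i yields q_i = 47/(15/2) = 94/15.
Total output Q = 94/15 + 94/15 + 94/15 + 94/15 = 376/15.

25.07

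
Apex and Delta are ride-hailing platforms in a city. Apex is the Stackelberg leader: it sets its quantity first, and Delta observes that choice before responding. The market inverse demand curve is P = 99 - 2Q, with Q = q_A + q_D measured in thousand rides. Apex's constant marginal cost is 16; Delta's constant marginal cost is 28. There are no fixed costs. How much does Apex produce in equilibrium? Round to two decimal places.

23.75

Solve by backward induction. Given q_A, the follower Delta maximises π_D = (99 - 2q_A - 2q_D)q_D - 28q_D.
Follower FOC: 71 - 2q_A - 4q_D = 0, so q_D(q_A) = (71 - 2q_A)/4.
The leader anticipates this reaction. Substituting into P = 99 - 2Q gives P = 127/2 - q_A, so π_A = (127/2 - q_A)q_A - 16q_A.
Leader FOC: 95/2 - 2q_A = 0, so q_A = 95/4.
Then q_D = (71 - 2·(95/4))/4 = 47/8.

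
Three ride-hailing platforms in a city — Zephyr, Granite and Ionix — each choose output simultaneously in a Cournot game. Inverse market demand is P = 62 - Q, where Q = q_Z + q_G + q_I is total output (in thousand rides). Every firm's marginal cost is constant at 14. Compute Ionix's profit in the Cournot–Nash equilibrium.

A representative firm's profit is π_i = q_i(62 - Q) - 14q_i.
First-order condition (treating rivals' output as given): 48 - 2q_i - Σ_{j≠i} q_j = 0.
With identical firms every q_j equals q_i, so Σ_{j≠i} q_j = 2q_i and 48 = 4q_i, giving q_i = 12.
Price P = 62 - 36 = 26.
Ionix's profit: (26 - 14)·12 = 144.

144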